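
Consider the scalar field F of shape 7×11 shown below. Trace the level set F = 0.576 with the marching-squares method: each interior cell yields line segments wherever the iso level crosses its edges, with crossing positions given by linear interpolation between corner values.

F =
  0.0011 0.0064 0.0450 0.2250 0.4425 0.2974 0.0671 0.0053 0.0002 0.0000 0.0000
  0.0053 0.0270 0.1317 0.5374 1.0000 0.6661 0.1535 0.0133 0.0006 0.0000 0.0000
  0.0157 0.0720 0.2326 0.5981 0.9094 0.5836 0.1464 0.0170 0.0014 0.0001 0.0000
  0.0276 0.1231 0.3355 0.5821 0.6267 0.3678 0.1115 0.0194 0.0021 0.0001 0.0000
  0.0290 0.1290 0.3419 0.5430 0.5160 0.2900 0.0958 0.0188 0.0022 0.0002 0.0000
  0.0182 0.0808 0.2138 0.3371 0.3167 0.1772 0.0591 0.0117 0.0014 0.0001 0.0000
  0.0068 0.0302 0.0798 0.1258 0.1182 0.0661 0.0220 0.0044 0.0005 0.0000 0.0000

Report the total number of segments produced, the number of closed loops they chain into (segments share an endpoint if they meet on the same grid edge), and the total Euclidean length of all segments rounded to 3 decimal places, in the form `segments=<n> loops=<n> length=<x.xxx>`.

segments=12 loops=1 length=8.637

cell (0,3): code 0100 → (0.239,4.000)–(1.000,3.083)
cell (0,4): code 1100 → (0.756,5.000)–(0.239,4.000)
cell (0,5): code 1000 → (1.000,5.176)–(0.756,5.000)
cell (1,2): code 0100 → (1.636,3.000)–(2.000,2.940)
cell (1,3): code 1110 → (1.000,3.083)–(1.636,3.000)
cell (1,5): code 1001 → (2.000,5.017)–(1.000,5.176)
cell (2,2): code 0110 → (2.000,2.940)–(3.000,2.975)
cell (2,4): code 1011 → (3.000,4.196)–(2.035,5.000)
cell (2,5): code 0001 → (2.035,5.000)–(2.000,5.017)
cell (3,2): code 0010 → (3.000,2.975)–(3.156,3.000)
cell (3,3): code 0011 → (3.156,3.000)–(3.458,4.000)
cell (3,4): code 0001 → (3.458,4.000)–(3.000,4.196)
total: 12 segments, chained into 1 closed loop(s), length Σ = 8.636849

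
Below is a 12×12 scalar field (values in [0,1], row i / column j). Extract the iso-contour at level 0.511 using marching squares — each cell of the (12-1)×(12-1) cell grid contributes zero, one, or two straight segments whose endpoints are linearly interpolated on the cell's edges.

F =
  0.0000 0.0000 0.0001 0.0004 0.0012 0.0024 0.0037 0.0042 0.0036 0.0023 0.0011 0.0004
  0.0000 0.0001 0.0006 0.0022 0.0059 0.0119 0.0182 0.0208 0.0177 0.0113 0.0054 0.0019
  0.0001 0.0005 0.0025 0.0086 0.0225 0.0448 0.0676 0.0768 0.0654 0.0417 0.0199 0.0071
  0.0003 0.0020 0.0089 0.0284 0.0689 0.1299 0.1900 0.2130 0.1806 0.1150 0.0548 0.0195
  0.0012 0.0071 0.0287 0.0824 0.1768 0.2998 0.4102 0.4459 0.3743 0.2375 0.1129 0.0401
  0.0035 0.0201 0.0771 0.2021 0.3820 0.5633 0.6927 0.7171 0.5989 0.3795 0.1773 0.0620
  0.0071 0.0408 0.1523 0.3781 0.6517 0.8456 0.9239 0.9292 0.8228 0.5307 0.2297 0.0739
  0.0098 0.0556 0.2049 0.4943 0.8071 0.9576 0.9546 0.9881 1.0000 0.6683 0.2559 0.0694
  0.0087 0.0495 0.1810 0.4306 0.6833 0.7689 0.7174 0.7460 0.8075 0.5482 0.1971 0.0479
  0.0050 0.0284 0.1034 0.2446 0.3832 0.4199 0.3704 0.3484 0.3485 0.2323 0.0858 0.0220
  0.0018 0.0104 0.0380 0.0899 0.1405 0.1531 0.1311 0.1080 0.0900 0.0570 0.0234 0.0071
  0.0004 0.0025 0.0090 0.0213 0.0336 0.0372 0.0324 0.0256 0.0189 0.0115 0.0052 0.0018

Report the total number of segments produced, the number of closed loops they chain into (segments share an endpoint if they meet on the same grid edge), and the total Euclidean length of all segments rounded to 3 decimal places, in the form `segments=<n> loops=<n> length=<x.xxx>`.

segments=20 loops=1 length=17.285

cell (4,4): code 0100 → (4.802,5.000)–(5.000,4.712)
cell (4,5): code 1100 → (4.357,6.000)–(4.802,5.000)
cell (4,6): code 1100 → (4.240,7.000)–(4.357,6.000)
cell (4,7): code 1100 → (4.609,8.000)–(4.240,7.000)
cell (4,8): code 1000 → (5.000,8.401)–(4.609,8.000)
cell (5,3): code 0100 → (5.478,4.000)–(6.000,3.486)
cell (5,4): code 1110 → (5.000,4.712)–(5.478,4.000)
cell (5,8): code 1101 → (5.870,9.000)–(5.000,8.401)
cell (5,9): code 1000 → (6.000,9.065)–(5.870,9.000)
cell (6,3): code 0110 → (6.000,3.486)–(7.000,3.053)
cell (6,9): code 1001 → (7.000,9.381)–(6.000,9.065)
cell (7,3): code 0110 → (7.000,3.053)–(8.000,3.318)
cell (7,9): code 1001 → (8.000,9.106)–(7.000,9.381)
cell (8,3): code 0010 → (8.000,3.318)–(8.574,4.000)
cell (8,4): code 0011 → (8.574,4.000)–(8.739,5.000)
cell (8,5): code 0011 → (8.739,5.000)–(8.595,6.000)
cell (8,6): code 0011 → (8.595,6.000)–(8.591,7.000)
cell (8,7): code 0011 → (8.591,7.000)–(8.646,8.000)
cell (8,8): code 0011 → (8.646,8.000)–(8.118,9.000)
cell (8,9): code 0001 → (8.118,9.000)–(8.000,9.106)
total: 20 segments, chained into 1 closed loop(s), length Σ = 17.285104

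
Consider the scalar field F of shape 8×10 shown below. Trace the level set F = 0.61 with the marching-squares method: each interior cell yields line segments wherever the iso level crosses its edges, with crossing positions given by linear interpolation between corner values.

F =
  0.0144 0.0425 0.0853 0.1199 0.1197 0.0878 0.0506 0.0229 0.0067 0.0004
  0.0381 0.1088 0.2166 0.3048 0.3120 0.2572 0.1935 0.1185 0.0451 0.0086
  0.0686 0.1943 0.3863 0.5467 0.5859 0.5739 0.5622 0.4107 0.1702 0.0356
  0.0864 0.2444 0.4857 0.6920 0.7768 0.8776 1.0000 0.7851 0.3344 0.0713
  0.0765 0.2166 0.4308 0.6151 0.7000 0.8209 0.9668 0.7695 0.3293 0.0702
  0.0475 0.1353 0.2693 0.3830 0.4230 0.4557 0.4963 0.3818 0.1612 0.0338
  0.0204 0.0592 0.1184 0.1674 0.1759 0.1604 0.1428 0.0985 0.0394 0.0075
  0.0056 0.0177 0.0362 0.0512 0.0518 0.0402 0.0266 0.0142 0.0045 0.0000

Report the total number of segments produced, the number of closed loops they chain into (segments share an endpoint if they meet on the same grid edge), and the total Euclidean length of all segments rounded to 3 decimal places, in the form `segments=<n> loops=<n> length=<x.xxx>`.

cell (2,2): code 0100 → (2.436,3.000)–(3.000,2.603)
cell (2,3): code 1100 → (2.126,4.000)–(2.436,3.000)
cell (2,4): code 1100 → (2.119,5.000)–(2.126,4.000)
cell (2,5): code 1100 → (2.109,6.000)–(2.119,5.000)
cell (2,6): code 1100 → (2.532,7.000)–(2.109,6.000)
cell (2,7): code 1000 → (3.000,7.389)–(2.532,7.000)
cell (3,2): code 0110 → (3.000,2.603)–(4.000,2.972)
cell (3,7): code 1001 → (4.000,7.362)–(3.000,7.389)
cell (4,2): code 0010 → (4.000,2.972)–(4.022,3.000)
cell (4,3): code 0011 → (4.022,3.000)–(4.325,4.000)
cell (4,4): code 0011 → (4.325,4.000)–(4.577,5.000)
cell (4,5): code 0011 → (4.577,5.000)–(4.758,6.000)
cell (4,6): code 0011 → (4.758,6.000)–(4.411,7.000)
cell (4,7): code 0001 → (4.411,7.000)–(4.000,7.362)
total: 14 segments, chained into 1 closed loop(s), length Σ = 12.232019

segments=14 loops=1 length=12.232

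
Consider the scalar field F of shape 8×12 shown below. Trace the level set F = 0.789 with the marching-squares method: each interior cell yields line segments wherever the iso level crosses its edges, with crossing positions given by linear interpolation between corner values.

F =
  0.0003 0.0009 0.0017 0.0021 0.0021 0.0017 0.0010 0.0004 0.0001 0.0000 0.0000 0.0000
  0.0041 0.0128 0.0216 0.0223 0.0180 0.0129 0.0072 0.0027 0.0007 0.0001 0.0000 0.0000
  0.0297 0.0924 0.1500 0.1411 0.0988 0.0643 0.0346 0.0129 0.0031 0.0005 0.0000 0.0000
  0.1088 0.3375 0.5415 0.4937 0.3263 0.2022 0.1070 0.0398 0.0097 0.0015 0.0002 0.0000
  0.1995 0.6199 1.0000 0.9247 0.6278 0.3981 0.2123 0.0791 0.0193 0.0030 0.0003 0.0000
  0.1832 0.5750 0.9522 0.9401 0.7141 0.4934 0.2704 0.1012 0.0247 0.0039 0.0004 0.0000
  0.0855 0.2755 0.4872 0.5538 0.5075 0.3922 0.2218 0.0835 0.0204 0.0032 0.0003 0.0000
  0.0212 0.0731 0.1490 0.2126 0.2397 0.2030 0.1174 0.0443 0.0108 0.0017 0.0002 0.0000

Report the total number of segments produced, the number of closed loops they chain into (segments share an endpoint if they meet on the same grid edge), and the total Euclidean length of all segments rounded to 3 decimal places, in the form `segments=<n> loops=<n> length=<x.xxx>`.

segments=8 loops=1 length=6.649

cell (3,1): code 0100 → (3.540,2.000)–(4.000,1.445)
cell (3,2): code 1100 → (3.685,3.000)–(3.540,2.000)
cell (3,3): code 1000 → (4.000,3.457)–(3.685,3.000)
cell (4,1): code 0110 → (4.000,1.445)–(5.000,1.567)
cell (4,3): code 1001 → (5.000,3.669)–(4.000,3.457)
cell (5,1): code 0010 → (5.000,1.567)–(5.351,2.000)
cell (5,2): code 0011 → (5.351,2.000)–(5.391,3.000)
cell (5,3): code 0001 → (5.391,3.000)–(5.000,3.669)
total: 8 segments, chained into 1 closed loop(s), length Σ = 6.648692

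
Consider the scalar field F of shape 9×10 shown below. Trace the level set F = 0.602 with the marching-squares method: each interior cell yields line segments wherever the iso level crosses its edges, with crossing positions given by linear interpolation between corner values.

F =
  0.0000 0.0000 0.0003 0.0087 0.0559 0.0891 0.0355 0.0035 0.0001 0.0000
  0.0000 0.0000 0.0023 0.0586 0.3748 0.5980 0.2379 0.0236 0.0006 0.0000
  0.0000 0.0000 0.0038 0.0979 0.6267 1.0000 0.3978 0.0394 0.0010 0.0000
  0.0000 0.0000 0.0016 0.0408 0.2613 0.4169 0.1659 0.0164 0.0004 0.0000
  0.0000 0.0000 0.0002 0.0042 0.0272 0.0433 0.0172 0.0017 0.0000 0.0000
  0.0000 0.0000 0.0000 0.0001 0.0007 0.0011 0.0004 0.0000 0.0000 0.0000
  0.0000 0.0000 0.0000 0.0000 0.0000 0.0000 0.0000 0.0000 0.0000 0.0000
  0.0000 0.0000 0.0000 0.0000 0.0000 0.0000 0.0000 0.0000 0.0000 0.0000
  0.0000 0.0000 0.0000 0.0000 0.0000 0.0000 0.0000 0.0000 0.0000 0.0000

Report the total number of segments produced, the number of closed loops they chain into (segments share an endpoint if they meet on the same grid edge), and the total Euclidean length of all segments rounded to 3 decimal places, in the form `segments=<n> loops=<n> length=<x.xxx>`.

cell (1,3): code 0100 → (1.902,4.000)–(2.000,3.953)
cell (1,4): code 1100 → (1.010,5.000)–(1.902,4.000)
cell (1,5): code 1000 → (2.000,5.661)–(1.010,5.000)
cell (2,3): code 0010 → (2.000,3.953)–(2.068,4.000)
cell (2,4): code 0011 → (2.068,4.000)–(2.683,5.000)
cell (2,5): code 0001 → (2.683,5.000)–(2.000,5.661)
total: 6 segments, chained into 1 closed loop(s), length Σ = 4.845233

segments=6 loops=1 length=4.845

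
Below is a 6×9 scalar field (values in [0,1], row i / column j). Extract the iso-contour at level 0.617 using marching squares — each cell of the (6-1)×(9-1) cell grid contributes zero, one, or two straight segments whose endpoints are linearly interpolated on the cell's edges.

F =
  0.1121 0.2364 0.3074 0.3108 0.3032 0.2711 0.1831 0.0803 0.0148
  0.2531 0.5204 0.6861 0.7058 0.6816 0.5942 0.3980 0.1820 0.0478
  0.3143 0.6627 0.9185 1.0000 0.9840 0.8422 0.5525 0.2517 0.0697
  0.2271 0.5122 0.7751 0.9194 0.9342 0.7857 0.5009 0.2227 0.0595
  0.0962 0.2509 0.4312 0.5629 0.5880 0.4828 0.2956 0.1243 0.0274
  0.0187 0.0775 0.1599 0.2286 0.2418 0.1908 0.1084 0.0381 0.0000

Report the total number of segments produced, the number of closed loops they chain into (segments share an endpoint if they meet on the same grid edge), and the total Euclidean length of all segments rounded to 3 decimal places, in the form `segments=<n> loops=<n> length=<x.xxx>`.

cell (0,1): code 0100 → (0.818,2.000)–(1.000,1.583)
cell (0,2): code 1100 → (0.775,3.000)–(0.818,2.000)
cell (0,3): code 1100 → (0.829,4.000)–(0.775,3.000)
cell (0,4): code 1000 → (1.000,4.739)–(0.829,4.000)
cell (1,0): code 0100 → (1.679,1.000)–(2.000,0.869)
cell (1,1): code 1110 → (1.000,1.583)–(1.679,1.000)
cell (1,4): code 1101 → (1.092,5.000)–(1.000,4.739)
cell (1,5): code 1000 → (2.000,5.777)–(1.092,5.000)
cell (2,0): code 0010 → (2.000,0.869)–(2.304,1.000)
cell (2,1): code 0111 → (2.304,1.000)–(3.000,1.399)
cell (2,5): code 1001 → (3.000,5.592)–(2.000,5.777)
cell (3,1): code 0010 → (3.000,1.399)–(3.460,2.000)
cell (3,2): code 0011 → (3.460,2.000)–(3.848,3.000)
cell (3,3): code 0011 → (3.848,3.000)–(3.916,4.000)
cell (3,4): code 0011 → (3.916,4.000)–(3.557,5.000)
cell (3,5): code 0001 → (3.557,5.000)–(3.000,5.592)
total: 16 segments, chained into 1 closed loop(s), length Σ = 12.787668

segments=16 loops=1 length=12.788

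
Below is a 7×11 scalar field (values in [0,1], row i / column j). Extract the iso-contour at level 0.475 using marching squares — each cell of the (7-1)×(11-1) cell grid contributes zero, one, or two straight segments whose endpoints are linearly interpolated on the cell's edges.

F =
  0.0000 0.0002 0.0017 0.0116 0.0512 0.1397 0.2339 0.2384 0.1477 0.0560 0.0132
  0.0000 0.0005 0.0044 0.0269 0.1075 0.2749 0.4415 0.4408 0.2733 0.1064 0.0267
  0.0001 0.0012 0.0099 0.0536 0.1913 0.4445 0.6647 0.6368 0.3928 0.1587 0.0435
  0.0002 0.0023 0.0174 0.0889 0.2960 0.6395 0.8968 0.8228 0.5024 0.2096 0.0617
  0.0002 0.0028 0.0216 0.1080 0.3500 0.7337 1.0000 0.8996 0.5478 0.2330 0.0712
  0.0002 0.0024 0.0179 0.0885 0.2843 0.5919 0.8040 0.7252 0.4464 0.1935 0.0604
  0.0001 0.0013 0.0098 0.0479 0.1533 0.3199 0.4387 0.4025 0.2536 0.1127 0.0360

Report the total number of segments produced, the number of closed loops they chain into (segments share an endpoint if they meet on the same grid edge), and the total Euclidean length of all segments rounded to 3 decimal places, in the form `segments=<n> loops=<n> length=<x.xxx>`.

cell (1,5): code 0100 → (1.150,6.000)–(2.000,5.139)
cell (1,6): code 1100 → (1.174,7.000)–(1.150,6.000)
cell (1,7): code 1000 → (2.000,7.663)–(1.174,7.000)
cell (2,4): code 0100 → (2.156,5.000)–(3.000,4.521)
cell (2,5): code 1110 → (2.000,5.139)–(2.156,5.000)
cell (2,7): code 1101 → (2.750,8.000)–(2.000,7.663)
cell (2,8): code 1000 → (3.000,8.094)–(2.750,8.000)
cell (3,4): code 0110 → (3.000,4.521)–(4.000,4.326)
cell (3,8): code 1001 → (4.000,8.231)–(3.000,8.094)
cell (4,4): code 0110 → (4.000,4.326)–(5.000,4.620)
cell (4,7): code 1011 → (5.000,7.897)–(4.718,8.000)
cell (4,8): code 0001 → (4.718,8.000)–(4.000,8.231)
cell (5,4): code 0010 → (5.000,4.620)–(5.430,5.000)
cell (5,5): code 0011 → (5.430,5.000)–(5.901,6.000)
cell (5,6): code 0011 → (5.901,6.000)–(5.775,7.000)
cell (5,7): code 0001 → (5.775,7.000)–(5.000,7.897)
total: 16 segments, chained into 1 closed loop(s), length Σ = 13.535323

segments=16 loops=1 length=13.535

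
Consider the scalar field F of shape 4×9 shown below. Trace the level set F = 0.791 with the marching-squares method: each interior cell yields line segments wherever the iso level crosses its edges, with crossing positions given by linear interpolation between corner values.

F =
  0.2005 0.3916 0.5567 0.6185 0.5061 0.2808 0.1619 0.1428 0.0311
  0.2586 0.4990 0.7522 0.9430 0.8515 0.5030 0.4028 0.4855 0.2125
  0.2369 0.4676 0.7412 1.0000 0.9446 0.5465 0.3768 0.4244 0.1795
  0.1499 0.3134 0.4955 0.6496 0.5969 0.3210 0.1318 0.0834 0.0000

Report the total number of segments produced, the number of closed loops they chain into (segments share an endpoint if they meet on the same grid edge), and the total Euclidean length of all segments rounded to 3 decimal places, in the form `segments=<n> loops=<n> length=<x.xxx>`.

cell (0,2): code 0100 → (0.532,3.000)–(1.000,2.203)
cell (0,3): code 1100 → (0.825,4.000)–(0.532,3.000)
cell (0,4): code 1000 → (1.000,4.174)–(0.825,4.000)
cell (1,2): code 0110 → (1.000,2.203)–(2.000,2.192)
cell (1,4): code 1001 → (2.000,4.386)–(1.000,4.174)
cell (2,2): code 0010 → (2.000,2.192)–(2.596,3.000)
cell (2,3): code 0011 → (2.596,3.000)–(2.442,4.000)
cell (2,4): code 0001 → (2.442,4.000)–(2.000,4.386)
total: 8 segments, chained into 1 closed loop(s), length Σ = 6.837598

segments=8 loops=1 length=6.838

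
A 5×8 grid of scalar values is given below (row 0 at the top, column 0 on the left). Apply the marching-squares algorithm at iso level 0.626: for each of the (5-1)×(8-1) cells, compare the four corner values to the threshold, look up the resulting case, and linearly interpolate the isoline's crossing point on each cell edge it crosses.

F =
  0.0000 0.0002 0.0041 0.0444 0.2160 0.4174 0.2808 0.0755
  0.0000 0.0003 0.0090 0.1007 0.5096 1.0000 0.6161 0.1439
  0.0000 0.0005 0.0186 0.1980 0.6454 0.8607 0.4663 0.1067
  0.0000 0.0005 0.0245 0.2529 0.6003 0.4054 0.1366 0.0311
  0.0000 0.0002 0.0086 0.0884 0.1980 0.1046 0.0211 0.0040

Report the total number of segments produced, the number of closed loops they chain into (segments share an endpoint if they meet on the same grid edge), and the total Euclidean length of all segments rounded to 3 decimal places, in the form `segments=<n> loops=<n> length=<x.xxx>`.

segments=8 loops=1 length=6.495

cell (0,4): code 0100 → (0.358,5.000)–(1.000,4.237)
cell (0,5): code 1000 → (1.000,5.974)–(0.358,5.000)
cell (1,3): code 0100 → (1.857,4.000)–(2.000,3.957)
cell (1,4): code 1110 → (1.000,4.237)–(1.857,4.000)
cell (1,5): code 1001 → (2.000,5.595)–(1.000,5.974)
cell (2,3): code 0010 → (2.000,3.957)–(2.430,4.000)
cell (2,4): code 0011 → (2.430,4.000)–(2.515,5.000)
cell (2,5): code 0001 → (2.515,5.000)–(2.000,5.595)
total: 8 segments, chained into 1 closed loop(s), length Σ = 6.494980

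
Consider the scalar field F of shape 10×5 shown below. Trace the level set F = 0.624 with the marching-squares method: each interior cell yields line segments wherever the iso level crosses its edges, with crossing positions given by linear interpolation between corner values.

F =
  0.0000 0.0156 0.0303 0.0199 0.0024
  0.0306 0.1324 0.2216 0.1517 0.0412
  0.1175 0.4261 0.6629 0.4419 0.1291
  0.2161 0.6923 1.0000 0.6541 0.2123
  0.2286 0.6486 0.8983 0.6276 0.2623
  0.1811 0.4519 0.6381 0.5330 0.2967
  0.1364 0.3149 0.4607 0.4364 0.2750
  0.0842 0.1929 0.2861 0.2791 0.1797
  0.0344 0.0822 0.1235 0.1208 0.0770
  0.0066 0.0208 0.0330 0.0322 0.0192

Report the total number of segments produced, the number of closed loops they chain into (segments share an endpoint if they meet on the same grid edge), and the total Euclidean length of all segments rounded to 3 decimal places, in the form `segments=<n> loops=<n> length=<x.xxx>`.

segments=14 loops=1 length=8.158

cell (1,1): code 0100 → (1.912,2.000)–(2.000,1.836)
cell (1,2): code 1000 → (2.000,2.176)–(1.912,2.000)
cell (2,0): code 0100 → (2.743,1.000)–(3.000,0.857)
cell (2,1): code 1110 → (2.000,1.836)–(2.743,1.000)
cell (2,2): code 1101 → (2.858,3.000)–(2.000,2.176)
cell (2,3): code 1000 → (3.000,3.068)–(2.858,3.000)
cell (3,0): code 0110 → (3.000,0.857)–(4.000,0.941)
cell (3,3): code 1001 → (4.000,3.010)–(3.000,3.068)
cell (4,0): code 0010 → (4.000,0.941)–(4.125,1.000)
cell (4,1): code 0111 → (4.125,1.000)–(5.000,1.924)
cell (4,2): code 1011 → (5.000,2.134)–(4.038,3.000)
cell (4,3): code 0001 → (4.038,3.000)–(4.000,3.010)
cell (5,1): code 0010 → (5.000,1.924)–(5.079,2.000)
cell (5,2): code 0001 → (5.079,2.000)–(5.000,2.134)
total: 14 segments, chained into 1 closed loop(s), length Σ = 8.158171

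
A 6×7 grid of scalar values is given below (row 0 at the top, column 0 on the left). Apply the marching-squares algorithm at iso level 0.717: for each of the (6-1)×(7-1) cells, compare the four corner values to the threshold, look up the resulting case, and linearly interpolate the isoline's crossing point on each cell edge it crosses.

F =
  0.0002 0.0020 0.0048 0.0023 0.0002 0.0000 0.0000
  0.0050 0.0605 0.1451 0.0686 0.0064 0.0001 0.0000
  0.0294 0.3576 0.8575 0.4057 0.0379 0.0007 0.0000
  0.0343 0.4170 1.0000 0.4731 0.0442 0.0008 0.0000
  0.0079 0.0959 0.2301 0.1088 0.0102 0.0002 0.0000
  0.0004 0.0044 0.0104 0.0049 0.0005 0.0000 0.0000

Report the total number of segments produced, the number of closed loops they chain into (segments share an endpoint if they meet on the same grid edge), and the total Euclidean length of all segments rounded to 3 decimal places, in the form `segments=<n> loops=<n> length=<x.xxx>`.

segments=6 loops=1 length=4.017

cell (1,1): code 0100 → (1.803,2.000)–(2.000,1.719)
cell (1,2): code 1000 → (2.000,2.311)–(1.803,2.000)
cell (2,1): code 0110 → (2.000,1.719)–(3.000,1.515)
cell (2,2): code 1001 → (3.000,2.537)–(2.000,2.311)
cell (3,1): code 0010 → (3.000,1.515)–(3.368,2.000)
cell (3,2): code 0001 → (3.368,2.000)–(3.000,2.537)
total: 6 segments, chained into 1 closed loop(s), length Σ = 4.017242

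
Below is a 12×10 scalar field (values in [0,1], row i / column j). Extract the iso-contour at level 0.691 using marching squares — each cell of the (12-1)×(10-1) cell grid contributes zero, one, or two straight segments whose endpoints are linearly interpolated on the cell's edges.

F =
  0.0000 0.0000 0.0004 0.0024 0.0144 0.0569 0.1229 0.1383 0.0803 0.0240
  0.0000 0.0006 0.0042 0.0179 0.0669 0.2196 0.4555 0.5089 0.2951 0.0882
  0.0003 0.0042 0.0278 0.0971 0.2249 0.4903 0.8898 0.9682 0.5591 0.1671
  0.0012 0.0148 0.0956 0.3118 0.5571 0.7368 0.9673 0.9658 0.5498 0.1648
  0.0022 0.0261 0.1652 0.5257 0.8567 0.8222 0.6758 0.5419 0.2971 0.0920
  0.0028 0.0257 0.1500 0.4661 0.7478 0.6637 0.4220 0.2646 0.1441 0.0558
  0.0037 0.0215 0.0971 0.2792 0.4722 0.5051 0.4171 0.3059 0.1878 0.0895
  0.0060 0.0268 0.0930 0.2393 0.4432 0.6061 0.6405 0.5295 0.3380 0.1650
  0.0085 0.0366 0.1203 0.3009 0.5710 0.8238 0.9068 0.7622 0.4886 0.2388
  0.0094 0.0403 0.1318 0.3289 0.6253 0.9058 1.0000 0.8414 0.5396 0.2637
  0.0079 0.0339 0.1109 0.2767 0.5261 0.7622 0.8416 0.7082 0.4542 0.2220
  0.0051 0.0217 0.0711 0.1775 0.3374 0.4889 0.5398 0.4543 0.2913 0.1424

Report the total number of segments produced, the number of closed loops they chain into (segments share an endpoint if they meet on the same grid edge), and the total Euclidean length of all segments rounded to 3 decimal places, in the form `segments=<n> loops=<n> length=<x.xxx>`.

segments=28 loops=2 length=22.398

cell (1,5): code 0100 → (1.542,6.000)–(2.000,5.502)
cell (1,6): code 1100 → (1.396,7.000)–(1.542,6.000)
cell (1,7): code 1000 → (2.000,7.678)–(1.396,7.000)
cell (2,4): code 0100 → (2.814,5.000)–(3.000,4.745)
cell (2,5): code 1110 → (2.000,5.502)–(2.814,5.000)
cell (2,7): code 1001 → (3.000,7.661)–(2.000,7.678)
cell (3,3): code 0100 → (3.447,4.000)–(4.000,3.499)
cell (3,4): code 1110 → (3.000,4.745)–(3.447,4.000)
cell (3,5): code 1011 → (4.000,5.896)–(3.948,6.000)
cell (3,6): code 0011 → (3.948,6.000)–(3.648,7.000)
cell (3,7): code 0001 → (3.648,7.000)–(3.000,7.661)
cell (4,3): code 0110 → (4.000,3.499)–(5.000,3.798)
cell (4,4): code 1011 → (5.000,4.675)–(4.828,5.000)
cell (4,5): code 0001 → (4.828,5.000)–(4.000,5.896)
cell (5,3): code 0010 → (5.000,3.798)–(5.206,4.000)
cell (5,4): code 0001 → (5.206,4.000)–(5.000,4.675)
cell (7,4): code 0100 → (7.390,5.000)–(8.000,4.475)
cell (7,5): code 1100 → (7.190,6.000)–(7.390,5.000)
cell (7,6): code 1100 → (7.694,7.000)–(7.190,6.000)
cell (7,7): code 1000 → (8.000,7.260)–(7.694,7.000)
cell (8,4): code 0110 → (8.000,4.475)–(9.000,4.234)
cell (8,7): code 1001 → (9.000,7.498)–(8.000,7.260)
cell (9,4): code 0110 → (9.000,4.234)–(10.000,4.698)
cell (9,7): code 1001 → (10.000,7.068)–(9.000,7.498)
cell (10,4): code 0010 → (10.000,4.698)–(10.261,5.000)
cell (10,5): code 0011 → (10.261,5.000)–(10.499,6.000)
cell (10,6): code 0011 → (10.499,6.000)–(10.068,7.000)
cell (10,7): code 0001 → (10.068,7.000)–(10.000,7.068)
total: 28 segments, chained into 2 closed loop(s), length Σ = 22.398191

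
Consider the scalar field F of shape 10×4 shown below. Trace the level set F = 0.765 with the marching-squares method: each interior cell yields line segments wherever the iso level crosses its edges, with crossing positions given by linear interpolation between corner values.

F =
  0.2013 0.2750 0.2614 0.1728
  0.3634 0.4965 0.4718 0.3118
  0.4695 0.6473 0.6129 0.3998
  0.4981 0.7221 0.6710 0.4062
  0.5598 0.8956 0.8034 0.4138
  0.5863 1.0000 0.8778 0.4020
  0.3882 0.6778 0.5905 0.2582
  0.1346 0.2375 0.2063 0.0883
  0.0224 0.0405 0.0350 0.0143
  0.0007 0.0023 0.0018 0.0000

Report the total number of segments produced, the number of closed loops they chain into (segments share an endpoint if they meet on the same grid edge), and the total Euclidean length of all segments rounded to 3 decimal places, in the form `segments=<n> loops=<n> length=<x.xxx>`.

cell (3,0): code 0100 → (3.247,1.000)–(4.000,0.611)
cell (3,1): code 1100 → (3.710,2.000)–(3.247,1.000)
cell (3,2): code 1000 → (4.000,2.099)–(3.710,2.000)
cell (4,0): code 0110 → (4.000,0.611)–(5.000,0.432)
cell (4,2): code 1001 → (5.000,2.237)–(4.000,2.099)
cell (5,0): code 0010 → (5.000,0.432)–(5.729,1.000)
cell (5,1): code 0011 → (5.729,1.000)–(5.393,2.000)
cell (5,2): code 0001 → (5.393,2.000)–(5.000,2.237)
total: 8 segments, chained into 1 closed loop(s), length Σ = 6.719207

segments=8 loops=1 length=6.719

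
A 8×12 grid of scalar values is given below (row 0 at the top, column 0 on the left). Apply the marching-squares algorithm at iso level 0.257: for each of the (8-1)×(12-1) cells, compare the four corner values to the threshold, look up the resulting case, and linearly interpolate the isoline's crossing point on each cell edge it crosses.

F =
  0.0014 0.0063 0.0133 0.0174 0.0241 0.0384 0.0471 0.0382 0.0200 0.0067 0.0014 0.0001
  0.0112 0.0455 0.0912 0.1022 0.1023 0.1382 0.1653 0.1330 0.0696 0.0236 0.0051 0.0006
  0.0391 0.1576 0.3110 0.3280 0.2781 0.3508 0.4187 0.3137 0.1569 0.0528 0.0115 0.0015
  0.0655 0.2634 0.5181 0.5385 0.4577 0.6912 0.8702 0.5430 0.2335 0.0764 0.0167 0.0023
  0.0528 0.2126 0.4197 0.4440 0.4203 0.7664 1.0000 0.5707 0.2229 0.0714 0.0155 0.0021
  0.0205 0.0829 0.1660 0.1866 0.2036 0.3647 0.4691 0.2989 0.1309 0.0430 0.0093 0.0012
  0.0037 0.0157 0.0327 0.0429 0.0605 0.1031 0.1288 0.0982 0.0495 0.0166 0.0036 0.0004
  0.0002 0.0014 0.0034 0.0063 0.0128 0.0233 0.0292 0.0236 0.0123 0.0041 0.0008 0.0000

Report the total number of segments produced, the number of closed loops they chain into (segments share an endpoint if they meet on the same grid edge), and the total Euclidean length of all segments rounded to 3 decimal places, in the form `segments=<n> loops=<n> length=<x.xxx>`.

segments=22 loops=1 length=18.278

cell (1,1): code 0100 → (1.754,2.000)–(2.000,1.648)
cell (1,2): code 1100 → (1.686,3.000)–(1.754,2.000)
cell (1,3): code 1100 → (1.880,4.000)–(1.686,3.000)
cell (1,4): code 1100 → (1.559,5.000)–(1.880,4.000)
cell (1,5): code 1100 → (1.362,6.000)–(1.559,5.000)
cell (1,6): code 1100 → (1.686,7.000)–(1.362,6.000)
cell (1,7): code 1000 → (2.000,7.362)–(1.686,7.000)
cell (2,0): code 0100 → (2.940,1.000)–(3.000,0.968)
cell (2,1): code 1110 → (2.000,1.648)–(2.940,1.000)
cell (2,7): code 1001 → (3.000,7.924)–(2.000,7.362)
cell (3,0): code 0010 → (3.000,0.968)–(3.126,1.000)
cell (3,1): code 0111 → (3.126,1.000)–(4.000,1.214)
cell (3,7): code 1001 → (4.000,7.902)–(3.000,7.924)
cell (4,1): code 0010 → (4.000,1.214)–(4.641,2.000)
cell (4,2): code 0011 → (4.641,2.000)–(4.726,3.000)
cell (4,3): code 0011 → (4.726,3.000)–(4.754,4.000)
cell (4,4): code 0111 → (4.754,4.000)–(5.000,4.331)
cell (4,7): code 1001 → (5.000,7.249)–(4.000,7.902)
cell (5,4): code 0010 → (5.000,4.331)–(5.412,5.000)
cell (5,5): code 0011 → (5.412,5.000)–(5.623,6.000)
cell (5,6): code 0011 → (5.623,6.000)–(5.209,7.000)
cell (5,7): code 0001 → (5.209,7.000)–(5.000,7.249)
total: 22 segments, chained into 1 closed loop(s), length Σ = 18.277633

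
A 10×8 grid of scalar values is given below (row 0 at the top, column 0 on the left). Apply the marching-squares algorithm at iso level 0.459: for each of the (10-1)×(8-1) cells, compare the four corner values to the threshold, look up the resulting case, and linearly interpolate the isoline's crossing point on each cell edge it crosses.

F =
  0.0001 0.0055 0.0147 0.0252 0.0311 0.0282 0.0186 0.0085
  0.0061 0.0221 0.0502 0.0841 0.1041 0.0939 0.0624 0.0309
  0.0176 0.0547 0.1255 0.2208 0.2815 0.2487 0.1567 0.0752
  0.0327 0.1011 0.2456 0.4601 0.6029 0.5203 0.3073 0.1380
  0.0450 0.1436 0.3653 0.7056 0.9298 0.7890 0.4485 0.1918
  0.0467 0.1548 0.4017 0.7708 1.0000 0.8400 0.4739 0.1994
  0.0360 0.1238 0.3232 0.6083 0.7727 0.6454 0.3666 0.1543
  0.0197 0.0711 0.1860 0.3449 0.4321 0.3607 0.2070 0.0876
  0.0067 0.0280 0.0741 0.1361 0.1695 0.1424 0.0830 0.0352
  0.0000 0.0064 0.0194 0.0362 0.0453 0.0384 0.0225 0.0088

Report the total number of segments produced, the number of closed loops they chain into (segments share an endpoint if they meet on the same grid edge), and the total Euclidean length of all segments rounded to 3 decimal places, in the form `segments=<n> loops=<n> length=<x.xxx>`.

cell (2,2): code 0100 → (2.995,3.000)–(3.000,2.995)
cell (2,3): code 1100 → (2.552,4.000)–(2.995,3.000)
cell (2,4): code 1100 → (2.774,5.000)–(2.552,4.000)
cell (2,5): code 1000 → (3.000,5.288)–(2.774,5.000)
cell (3,2): code 0110 → (3.000,2.995)–(4.000,2.275)
cell (3,5): code 1001 → (4.000,5.969)–(3.000,5.288)
cell (4,2): code 0110 → (4.000,2.275)–(5.000,2.155)
cell (4,5): code 1101 → (4.413,6.000)–(4.000,5.969)
cell (4,6): code 1000 → (5.000,6.054)–(4.413,6.000)
cell (5,2): code 0110 → (5.000,2.155)–(6.000,2.476)
cell (5,5): code 1011 → (6.000,5.669)–(5.139,6.000)
cell (5,6): code 0001 → (5.139,6.000)–(5.000,6.054)
cell (6,2): code 0010 → (6.000,2.476)–(6.567,3.000)
cell (6,3): code 0011 → (6.567,3.000)–(6.921,4.000)
cell (6,4): code 0011 → (6.921,4.000)–(6.655,5.000)
cell (6,5): code 0001 → (6.655,5.000)–(6.000,5.669)
total: 16 segments, chained into 1 closed loop(s), length Σ = 12.868913

segments=16 loops=1 length=12.869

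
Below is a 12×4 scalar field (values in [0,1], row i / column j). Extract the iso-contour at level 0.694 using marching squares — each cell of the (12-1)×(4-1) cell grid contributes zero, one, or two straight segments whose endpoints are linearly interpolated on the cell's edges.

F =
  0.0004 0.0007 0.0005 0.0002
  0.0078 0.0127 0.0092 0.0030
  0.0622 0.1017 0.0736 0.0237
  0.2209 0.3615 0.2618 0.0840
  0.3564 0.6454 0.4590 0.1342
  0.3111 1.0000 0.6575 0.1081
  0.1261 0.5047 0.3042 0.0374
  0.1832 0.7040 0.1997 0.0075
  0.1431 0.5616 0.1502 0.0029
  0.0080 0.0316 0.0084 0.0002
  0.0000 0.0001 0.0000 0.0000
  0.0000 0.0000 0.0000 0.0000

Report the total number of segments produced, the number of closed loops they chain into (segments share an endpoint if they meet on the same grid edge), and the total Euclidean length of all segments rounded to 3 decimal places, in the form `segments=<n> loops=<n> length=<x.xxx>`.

cell (4,0): code 0100 → (4.137,1.000)–(5.000,0.556)
cell (4,1): code 1000 → (5.000,1.893)–(4.137,1.000)
cell (5,0): code 0010 → (5.000,0.556)–(5.618,1.000)
cell (5,1): code 0001 → (5.618,1.000)–(5.000,1.893)
cell (6,0): code 0100 → (6.950,1.000)–(7.000,0.981)
cell (6,1): code 1000 → (7.000,1.020)–(6.950,1.000)
cell (7,0): code 0010 → (7.000,0.981)–(7.070,1.000)
cell (7,1): code 0001 → (7.070,1.000)–(7.000,1.020)
total: 8 segments, chained into 2 closed loop(s), length Σ = 4.313281

segments=8 loops=2 length=4.313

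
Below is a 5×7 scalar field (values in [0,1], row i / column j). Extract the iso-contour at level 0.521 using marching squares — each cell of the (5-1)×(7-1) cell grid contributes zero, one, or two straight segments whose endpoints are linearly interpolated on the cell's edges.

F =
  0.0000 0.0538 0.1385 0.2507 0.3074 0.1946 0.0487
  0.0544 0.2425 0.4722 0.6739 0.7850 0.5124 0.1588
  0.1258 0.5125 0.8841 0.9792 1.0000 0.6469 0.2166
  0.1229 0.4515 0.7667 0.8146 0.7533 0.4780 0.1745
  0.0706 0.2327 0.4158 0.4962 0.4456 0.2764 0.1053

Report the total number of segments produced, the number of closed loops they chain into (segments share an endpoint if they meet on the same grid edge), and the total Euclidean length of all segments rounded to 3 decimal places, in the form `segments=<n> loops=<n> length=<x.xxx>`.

segments=14 loops=1 length=11.947

cell (0,2): code 0100 → (0.639,3.000)–(1.000,2.242)
cell (0,3): code 1100 → (0.447,4.000)–(0.639,3.000)
cell (0,4): code 1000 → (1.000,4.968)–(0.447,4.000)
cell (1,1): code 0100 → (1.118,2.000)–(2.000,1.023)
cell (1,2): code 1110 → (1.000,2.242)–(1.118,2.000)
cell (1,4): code 1101 → (1.064,5.000)–(1.000,4.968)
cell (1,5): code 1000 → (2.000,5.293)–(1.064,5.000)
cell (2,1): code 0110 → (2.000,1.023)–(3.000,1.220)
cell (2,4): code 1011 → (3.000,4.844)–(2.745,5.000)
cell (2,5): code 0001 → (2.745,5.000)–(2.000,5.293)
cell (3,1): code 0010 → (3.000,1.220)–(3.700,2.000)
cell (3,2): code 0011 → (3.700,2.000)–(3.922,3.000)
cell (3,3): code 0011 → (3.922,3.000)–(3.755,4.000)
cell (3,4): code 0001 → (3.755,4.000)–(3.000,4.844)
total: 14 segments, chained into 1 closed loop(s), length Σ = 11.947487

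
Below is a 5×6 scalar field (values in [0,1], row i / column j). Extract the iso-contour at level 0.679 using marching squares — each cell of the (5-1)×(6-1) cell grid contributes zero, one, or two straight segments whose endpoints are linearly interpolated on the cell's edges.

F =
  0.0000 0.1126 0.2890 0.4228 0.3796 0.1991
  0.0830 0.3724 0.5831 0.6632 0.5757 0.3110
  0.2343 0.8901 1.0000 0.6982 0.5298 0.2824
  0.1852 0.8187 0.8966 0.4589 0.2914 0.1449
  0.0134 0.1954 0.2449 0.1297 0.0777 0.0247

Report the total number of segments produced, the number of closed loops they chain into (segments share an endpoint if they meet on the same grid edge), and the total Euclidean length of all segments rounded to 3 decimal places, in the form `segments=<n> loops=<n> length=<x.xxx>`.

segments=10 loops=1 length=7.280

cell (1,0): code 0100 → (1.592,1.000)–(2.000,0.678)
cell (1,1): code 1100 → (1.230,2.000)–(1.592,1.000)
cell (1,2): code 1100 → (1.451,3.000)–(1.230,2.000)
cell (1,3): code 1000 → (2.000,3.114)–(1.451,3.000)
cell (2,0): code 0110 → (2.000,0.678)–(3.000,0.779)
cell (2,2): code 1011 → (3.000,2.497)–(2.080,3.000)
cell (2,3): code 0001 → (2.080,3.000)–(2.000,3.114)
cell (3,0): code 0010 → (3.000,0.779)–(3.224,1.000)
cell (3,1): code 0011 → (3.224,1.000)–(3.334,2.000)
cell (3,2): code 0001 → (3.334,2.000)–(3.000,2.497)
total: 10 segments, chained into 1 closed loop(s), length Σ = 7.279684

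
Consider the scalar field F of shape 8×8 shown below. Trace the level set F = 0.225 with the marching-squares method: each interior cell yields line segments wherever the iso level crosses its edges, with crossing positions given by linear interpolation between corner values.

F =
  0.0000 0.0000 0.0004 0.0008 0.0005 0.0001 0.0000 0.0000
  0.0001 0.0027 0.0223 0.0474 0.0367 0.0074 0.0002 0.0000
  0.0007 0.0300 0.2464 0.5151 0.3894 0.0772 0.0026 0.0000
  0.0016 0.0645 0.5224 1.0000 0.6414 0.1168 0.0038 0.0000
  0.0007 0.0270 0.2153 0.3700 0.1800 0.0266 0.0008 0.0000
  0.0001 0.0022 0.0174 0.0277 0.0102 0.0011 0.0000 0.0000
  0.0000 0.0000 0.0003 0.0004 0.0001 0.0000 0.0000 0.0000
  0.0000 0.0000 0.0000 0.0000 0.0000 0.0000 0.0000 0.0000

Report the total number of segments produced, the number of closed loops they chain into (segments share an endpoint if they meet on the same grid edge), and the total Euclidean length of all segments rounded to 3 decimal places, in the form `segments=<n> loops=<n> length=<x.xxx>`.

cell (1,1): code 0100 → (1.905,2.000)–(2.000,1.901)
cell (1,2): code 1100 → (1.380,3.000)–(1.905,2.000)
cell (1,3): code 1100 → (1.534,4.000)–(1.380,3.000)
cell (1,4): code 1000 → (2.000,4.527)–(1.534,4.000)
cell (2,1): code 0110 → (2.000,1.901)–(3.000,1.351)
cell (2,4): code 1001 → (3.000,4.794)–(2.000,4.527)
cell (3,1): code 0010 → (3.000,1.351)–(3.968,2.000)
cell (3,2): code 0111 → (3.968,2.000)–(4.000,2.063)
cell (3,3): code 1011 → (4.000,3.763)–(3.902,4.000)
cell (3,4): code 0001 → (3.902,4.000)–(3.000,4.794)
cell (4,2): code 0010 → (4.000,2.063)–(4.424,3.000)
cell (4,3): code 0001 → (4.424,3.000)–(4.000,3.763)
total: 12 segments, chained into 1 closed loop(s), length Σ = 9.754170

segments=12 loops=1 length=9.754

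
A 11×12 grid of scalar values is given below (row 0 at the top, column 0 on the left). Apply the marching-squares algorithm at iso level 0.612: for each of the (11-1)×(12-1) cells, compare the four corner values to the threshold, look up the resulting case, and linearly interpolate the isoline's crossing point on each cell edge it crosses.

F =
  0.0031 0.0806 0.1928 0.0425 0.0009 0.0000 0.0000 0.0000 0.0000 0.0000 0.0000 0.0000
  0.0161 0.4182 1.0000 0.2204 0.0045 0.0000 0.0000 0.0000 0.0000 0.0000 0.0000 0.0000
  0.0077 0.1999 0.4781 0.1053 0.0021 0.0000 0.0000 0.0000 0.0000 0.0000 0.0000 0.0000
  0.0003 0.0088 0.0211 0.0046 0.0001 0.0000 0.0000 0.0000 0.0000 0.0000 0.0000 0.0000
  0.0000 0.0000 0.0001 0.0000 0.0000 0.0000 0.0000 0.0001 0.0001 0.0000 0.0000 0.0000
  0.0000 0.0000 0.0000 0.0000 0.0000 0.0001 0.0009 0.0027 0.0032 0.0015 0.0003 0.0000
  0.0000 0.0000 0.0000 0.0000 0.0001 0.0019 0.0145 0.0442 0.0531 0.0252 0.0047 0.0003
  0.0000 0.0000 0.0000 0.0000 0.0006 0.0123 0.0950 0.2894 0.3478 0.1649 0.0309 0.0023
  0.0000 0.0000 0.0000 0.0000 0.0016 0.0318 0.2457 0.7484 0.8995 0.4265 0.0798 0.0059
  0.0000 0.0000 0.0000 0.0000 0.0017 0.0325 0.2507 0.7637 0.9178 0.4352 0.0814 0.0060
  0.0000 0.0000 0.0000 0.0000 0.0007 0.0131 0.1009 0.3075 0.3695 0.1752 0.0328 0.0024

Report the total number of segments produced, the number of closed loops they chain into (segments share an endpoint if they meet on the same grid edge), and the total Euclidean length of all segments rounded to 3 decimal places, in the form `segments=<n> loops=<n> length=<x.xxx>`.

segments=12 loops=2 length=9.950

cell (0,1): code 0100 → (0.519,2.000)–(1.000,1.333)
cell (0,2): code 1000 → (1.000,2.498)–(0.519,2.000)
cell (1,1): code 0010 → (1.000,1.333)–(1.743,2.000)
cell (1,2): code 0001 → (1.743,2.000)–(1.000,2.498)
cell (7,6): code 0100 → (7.703,7.000)–(8.000,6.729)
cell (7,7): code 1100 → (7.479,8.000)–(7.703,7.000)
cell (7,8): code 1000 → (8.000,8.608)–(7.479,8.000)
cell (8,6): code 0110 → (8.000,6.729)–(9.000,6.704)
cell (8,8): code 1001 → (9.000,8.634)–(8.000,8.608)
cell (9,6): code 0010 → (9.000,6.704)–(9.333,7.000)
cell (9,7): code 0011 → (9.333,7.000)–(9.558,8.000)
cell (9,8): code 0001 → (9.558,8.000)–(9.000,8.634)
total: 12 segments, chained into 2 closed loop(s), length Σ = 9.949970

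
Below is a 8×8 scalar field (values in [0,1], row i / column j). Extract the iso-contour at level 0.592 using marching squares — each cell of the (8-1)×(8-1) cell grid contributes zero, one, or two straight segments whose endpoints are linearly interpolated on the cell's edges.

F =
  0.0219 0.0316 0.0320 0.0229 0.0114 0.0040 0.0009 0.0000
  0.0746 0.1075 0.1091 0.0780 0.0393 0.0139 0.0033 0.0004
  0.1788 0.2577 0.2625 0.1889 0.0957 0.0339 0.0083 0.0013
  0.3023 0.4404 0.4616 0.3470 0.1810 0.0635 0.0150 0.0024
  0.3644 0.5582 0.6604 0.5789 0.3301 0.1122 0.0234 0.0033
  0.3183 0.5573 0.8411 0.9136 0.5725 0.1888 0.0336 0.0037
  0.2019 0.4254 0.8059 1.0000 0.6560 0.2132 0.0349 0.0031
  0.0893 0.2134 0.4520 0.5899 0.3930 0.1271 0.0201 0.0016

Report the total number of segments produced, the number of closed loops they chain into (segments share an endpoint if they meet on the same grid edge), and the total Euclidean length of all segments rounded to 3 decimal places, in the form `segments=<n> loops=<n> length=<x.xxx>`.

segments=12 loops=1 length=9.695

cell (3,1): code 0100 → (3.656,2.000)–(4.000,1.331)
cell (3,2): code 1000 → (4.000,2.839)–(3.656,2.000)
cell (4,1): code 0110 → (4.000,1.331)–(5.000,1.122)
cell (4,2): code 1101 → (4.039,3.000)–(4.000,2.839)
cell (4,3): code 1000 → (5.000,3.943)–(4.039,3.000)
cell (5,1): code 0110 → (5.000,1.122)–(6.000,1.438)
cell (5,3): code 1101 → (5.234,4.000)–(5.000,3.943)
cell (5,4): code 1000 → (6.000,4.145)–(5.234,4.000)
cell (6,1): code 0010 → (6.000,1.438)–(6.604,2.000)
cell (6,2): code 0011 → (6.604,2.000)–(6.995,3.000)
cell (6,3): code 0011 → (6.995,3.000)–(6.243,4.000)
cell (6,4): code 0001 → (6.243,4.000)–(6.000,4.145)
total: 12 segments, chained into 1 closed loop(s), length Σ = 9.694617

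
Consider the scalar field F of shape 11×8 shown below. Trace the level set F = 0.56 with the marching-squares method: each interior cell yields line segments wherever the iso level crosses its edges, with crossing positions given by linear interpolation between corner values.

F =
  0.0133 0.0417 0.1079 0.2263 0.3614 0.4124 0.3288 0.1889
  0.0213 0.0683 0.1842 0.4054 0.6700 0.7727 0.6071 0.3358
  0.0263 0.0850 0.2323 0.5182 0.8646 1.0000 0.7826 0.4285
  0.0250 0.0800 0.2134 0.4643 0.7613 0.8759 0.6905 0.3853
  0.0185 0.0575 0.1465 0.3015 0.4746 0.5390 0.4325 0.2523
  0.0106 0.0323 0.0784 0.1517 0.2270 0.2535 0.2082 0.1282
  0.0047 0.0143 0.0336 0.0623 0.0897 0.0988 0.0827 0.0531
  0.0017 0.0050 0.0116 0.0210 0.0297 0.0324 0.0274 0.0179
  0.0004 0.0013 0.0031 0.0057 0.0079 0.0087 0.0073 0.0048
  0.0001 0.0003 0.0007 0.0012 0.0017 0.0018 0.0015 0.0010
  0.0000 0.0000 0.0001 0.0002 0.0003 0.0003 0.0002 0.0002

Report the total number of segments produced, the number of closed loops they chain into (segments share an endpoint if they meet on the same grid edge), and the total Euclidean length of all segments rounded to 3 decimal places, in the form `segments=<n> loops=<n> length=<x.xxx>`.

cell (0,3): code 0100 → (0.644,4.000)–(1.000,3.584)
cell (0,4): code 1100 → (0.410,5.000)–(0.644,4.000)
cell (0,5): code 1100 → (0.831,6.000)–(0.410,5.000)
cell (0,6): code 1000 → (1.000,6.174)–(0.831,6.000)
cell (1,3): code 0110 → (1.000,3.584)–(2.000,3.121)
cell (1,6): code 1001 → (2.000,6.629)–(1.000,6.174)
cell (2,3): code 0110 → (2.000,3.121)–(3.000,3.322)
cell (2,6): code 1001 → (3.000,6.428)–(2.000,6.629)
cell (3,3): code 0010 → (3.000,3.322)–(3.702,4.000)
cell (3,4): code 0011 → (3.702,4.000)–(3.938,5.000)
cell (3,5): code 0011 → (3.938,5.000)–(3.506,6.000)
cell (3,6): code 0001 → (3.506,6.000)–(3.000,6.428)
total: 12 segments, chained into 1 closed loop(s), length Σ = 10.897968

segments=12 loops=1 length=10.898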